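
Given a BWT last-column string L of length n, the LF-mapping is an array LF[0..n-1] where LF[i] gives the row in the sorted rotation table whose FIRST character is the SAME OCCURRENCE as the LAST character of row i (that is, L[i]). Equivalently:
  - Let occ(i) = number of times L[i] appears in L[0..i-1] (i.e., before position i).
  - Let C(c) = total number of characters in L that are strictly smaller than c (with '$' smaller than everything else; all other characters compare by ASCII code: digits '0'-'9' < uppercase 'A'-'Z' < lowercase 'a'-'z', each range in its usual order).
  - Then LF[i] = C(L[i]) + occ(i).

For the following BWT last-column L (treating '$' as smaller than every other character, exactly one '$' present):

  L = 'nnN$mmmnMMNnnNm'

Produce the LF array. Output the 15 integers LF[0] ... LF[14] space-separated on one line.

Char counts: '$':1, 'M':2, 'N':3, 'm':4, 'n':5
C (first-col start): C('$')=0, C('M')=1, C('N')=3, C('m')=6, C('n')=10
L[0]='n': occ=0, LF[0]=C('n')+0=10+0=10
L[1]='n': occ=1, LF[1]=C('n')+1=10+1=11
L[2]='N': occ=0, LF[2]=C('N')+0=3+0=3
L[3]='$': occ=0, LF[3]=C('$')+0=0+0=0
L[4]='m': occ=0, LF[4]=C('m')+0=6+0=6
L[5]='m': occ=1, LF[5]=C('m')+1=6+1=7
L[6]='m': occ=2, LF[6]=C('m')+2=6+2=8
L[7]='n': occ=2, LF[7]=C('n')+2=10+2=12
L[8]='M': occ=0, LF[8]=C('M')+0=1+0=1
L[9]='M': occ=1, LF[9]=C('M')+1=1+1=2
L[10]='N': occ=1, LF[10]=C('N')+1=3+1=4
L[11]='n': occ=3, LF[11]=C('n')+3=10+3=13
L[12]='n': occ=4, LF[12]=C('n')+4=10+4=14
L[13]='N': occ=2, LF[13]=C('N')+2=3+2=5
L[14]='m': occ=3, LF[14]=C('m')+3=6+3=9

Answer: 10 11 3 0 6 7 8 12 1 2 4 13 14 5 9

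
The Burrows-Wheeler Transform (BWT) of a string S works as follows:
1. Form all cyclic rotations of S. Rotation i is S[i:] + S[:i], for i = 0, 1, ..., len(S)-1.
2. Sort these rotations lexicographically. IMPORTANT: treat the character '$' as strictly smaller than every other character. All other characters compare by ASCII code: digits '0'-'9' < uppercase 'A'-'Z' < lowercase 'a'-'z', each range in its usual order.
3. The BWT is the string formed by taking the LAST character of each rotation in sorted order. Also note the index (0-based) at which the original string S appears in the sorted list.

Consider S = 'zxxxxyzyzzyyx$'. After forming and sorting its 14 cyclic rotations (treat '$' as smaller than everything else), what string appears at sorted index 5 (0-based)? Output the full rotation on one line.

Answer: xyzyzzyyx$zxxx

Derivation:
All 14 rotations (rotation i = S[i:]+S[:i]):
  rot[0] = zxxxxyzyzzyyx$
  rot[1] = xxxxyzyzzyyx$z
  rot[2] = xxxyzyzzyyx$zx
  rot[3] = xxyzyzzyyx$zxx
  rot[4] = xyzyzzyyx$zxxx
  rot[5] = yzyzzyyx$zxxxx
  rot[6] = zyzzyyx$zxxxxy
  rot[7] = yzzyyx$zxxxxyz
  rot[8] = zzyyx$zxxxxyzy
  rot[9] = zyyx$zxxxxyzyz
  rot[10] = yyx$zxxxxyzyzz
  rot[11] = yx$zxxxxyzyzzy
  rot[12] = x$zxxxxyzyzzyy
  rot[13] = $zxxxxyzyzzyyx
Sorted (with $ < everything):
  sorted[0] = $zxxxxyzyzzyyx
  sorted[1] = x$zxxxxyzyzzyy
  sorted[2] = xxxxyzyzzyyx$z
  sorted[3] = xxxyzyzzyyx$zx
  sorted[4] = xxyzyzzyyx$zxx
  sorted[5] = xyzyzzyyx$zxxx
  sorted[6] = yx$zxxxxyzyzzy
  sorted[7] = yyx$zxxxxyzyzz
  sorted[8] = yzyzzyyx$zxxxx
  sorted[9] = yzzyyx$zxxxxyz
  sorted[10] = zxxxxyzyzzyyx$
  sorted[11] = zyyx$zxxxxyzyz
  sorted[12] = zyzzyyx$zxxxxy
  sorted[13] = zzyyx$zxxxxyzy
sorted[5] = xyzyzzyyx$zxxx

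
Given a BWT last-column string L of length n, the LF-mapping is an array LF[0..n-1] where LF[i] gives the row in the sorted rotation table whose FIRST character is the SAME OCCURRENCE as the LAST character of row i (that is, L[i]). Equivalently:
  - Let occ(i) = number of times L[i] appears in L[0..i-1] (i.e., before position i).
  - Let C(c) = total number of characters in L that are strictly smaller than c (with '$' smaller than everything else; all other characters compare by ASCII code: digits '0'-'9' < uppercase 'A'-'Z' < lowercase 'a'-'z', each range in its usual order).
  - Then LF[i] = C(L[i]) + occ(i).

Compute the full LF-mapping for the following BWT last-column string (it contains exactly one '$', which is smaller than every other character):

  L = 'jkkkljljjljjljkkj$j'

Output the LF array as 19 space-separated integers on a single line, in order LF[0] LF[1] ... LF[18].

Char counts: '$':1, 'j':9, 'k':5, 'l':4
C (first-col start): C('$')=0, C('j')=1, C('k')=10, C('l')=15
L[0]='j': occ=0, LF[0]=C('j')+0=1+0=1
L[1]='k': occ=0, LF[1]=C('k')+0=10+0=10
L[2]='k': occ=1, LF[2]=C('k')+1=10+1=11
L[3]='k': occ=2, LF[3]=C('k')+2=10+2=12
L[4]='l': occ=0, LF[4]=C('l')+0=15+0=15
L[5]='j': occ=1, LF[5]=C('j')+1=1+1=2
L[6]='l': occ=1, LF[6]=C('l')+1=15+1=16
L[7]='j': occ=2, LF[7]=C('j')+2=1+2=3
L[8]='j': occ=3, LF[8]=C('j')+3=1+3=4
L[9]='l': occ=2, LF[9]=C('l')+2=15+2=17
L[10]='j': occ=4, LF[10]=C('j')+4=1+4=5
L[11]='j': occ=5, LF[11]=C('j')+5=1+5=6
L[12]='l': occ=3, LF[12]=C('l')+3=15+3=18
L[13]='j': occ=6, LF[13]=C('j')+6=1+6=7
L[14]='k': occ=3, LF[14]=C('k')+3=10+3=13
L[15]='k': occ=4, LF[15]=C('k')+4=10+4=14
L[16]='j': occ=7, LF[16]=C('j')+7=1+7=8
L[17]='$': occ=0, LF[17]=C('$')+0=0+0=0
L[18]='j': occ=8, LF[18]=C('j')+8=1+8=9

Answer: 1 10 11 12 15 2 16 3 4 17 5 6 18 7 13 14 8 0 9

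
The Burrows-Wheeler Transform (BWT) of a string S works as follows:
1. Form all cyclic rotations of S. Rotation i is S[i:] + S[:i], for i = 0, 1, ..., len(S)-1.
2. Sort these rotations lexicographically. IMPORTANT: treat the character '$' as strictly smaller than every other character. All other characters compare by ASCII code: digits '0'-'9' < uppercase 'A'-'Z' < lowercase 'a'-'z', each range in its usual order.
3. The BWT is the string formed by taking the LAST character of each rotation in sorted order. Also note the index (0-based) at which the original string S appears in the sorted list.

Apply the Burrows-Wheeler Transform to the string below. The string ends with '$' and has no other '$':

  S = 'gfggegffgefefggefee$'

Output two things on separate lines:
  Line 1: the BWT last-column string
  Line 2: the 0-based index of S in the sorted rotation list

Answer: eefggfgeegfeggfge$ff
17

Derivation:
All 20 rotations (rotation i = S[i:]+S[:i]):
  rot[0] = gfggegffgefefggefee$
  rot[1] = fggegffgefefggefee$g
  rot[2] = ggegffgefefggefee$gf
  rot[3] = gegffgefefggefee$gfg
  rot[4] = egffgefefggefee$gfgg
  rot[5] = gffgefefggefee$gfgge
  rot[6] = ffgefefggefee$gfggeg
  rot[7] = fgefefggefee$gfggegf
  rot[8] = gefefggefee$gfggegff
  rot[9] = efefggefee$gfggegffg
  rot[10] = fefggefee$gfggegffge
  rot[11] = efggefee$gfggegffgef
  rot[12] = fggefee$gfggegffgefe
  rot[13] = ggefee$gfggegffgefef
  rot[14] = gefee$gfggegffgefefg
  rot[15] = efee$gfggegffgefefgg
  rot[16] = fee$gfggegffgefefgge
  rot[17] = ee$gfggegffgefefggef
  rot[18] = e$gfggegffgefefggefe
  rot[19] = $gfggegffgefefggefee
Sorted (with $ < everything):
  sorted[0] = $gfggegffgefefggefee  (last char: 'e')
  sorted[1] = e$gfggegffgefefggefe  (last char: 'e')
  sorted[2] = ee$gfggegffgefefggef  (last char: 'f')
  sorted[3] = efee$gfggegffgefefgg  (last char: 'g')
  sorted[4] = efefggefee$gfggegffg  (last char: 'g')
  sorted[5] = efggefee$gfggegffgef  (last char: 'f')
  sorted[6] = egffgefefggefee$gfgg  (last char: 'g')
  sorted[7] = fee$gfggegffgefefgge  (last char: 'e')
  sorted[8] = fefggefee$gfggegffge  (last char: 'e')
  sorted[9] = ffgefefggefee$gfggeg  (last char: 'g')
  sorted[10] = fgefefggefee$gfggegf  (last char: 'f')
  sorted[11] = fggefee$gfggegffgefe  (last char: 'e')
  sorted[12] = fggegffgefefggefee$g  (last char: 'g')
  sorted[13] = gefee$gfggegffgefefg  (last char: 'g')
  sorted[14] = gefefggefee$gfggegff  (last char: 'f')
  sorted[15] = gegffgefefggefee$gfg  (last char: 'g')
  sorted[16] = gffgefefggefee$gfgge  (last char: 'e')
  sorted[17] = gfggegffgefefggefee$  (last char: '$')
  sorted[18] = ggefee$gfggegffgefef  (last char: 'f')
  sorted[19] = ggegffgefefggefee$gf  (last char: 'f')
Last column: eefggfgeegfeggfge$ff
Original string S is at sorted index 17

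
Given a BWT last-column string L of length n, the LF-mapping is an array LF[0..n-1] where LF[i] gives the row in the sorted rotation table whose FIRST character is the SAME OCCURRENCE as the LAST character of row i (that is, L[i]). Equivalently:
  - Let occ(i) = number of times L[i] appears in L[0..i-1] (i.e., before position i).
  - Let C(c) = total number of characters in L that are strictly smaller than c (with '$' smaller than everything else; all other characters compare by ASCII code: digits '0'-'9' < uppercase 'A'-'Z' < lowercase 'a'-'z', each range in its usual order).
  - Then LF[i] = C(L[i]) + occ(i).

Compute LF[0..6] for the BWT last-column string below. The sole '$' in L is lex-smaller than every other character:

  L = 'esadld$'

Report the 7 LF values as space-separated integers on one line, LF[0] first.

Answer: 4 6 1 2 5 3 0

Derivation:
Char counts: '$':1, 'a':1, 'd':2, 'e':1, 'l':1, 's':1
C (first-col start): C('$')=0, C('a')=1, C('d')=2, C('e')=4, C('l')=5, C('s')=6
L[0]='e': occ=0, LF[0]=C('e')+0=4+0=4
L[1]='s': occ=0, LF[1]=C('s')+0=6+0=6
L[2]='a': occ=0, LF[2]=C('a')+0=1+0=1
L[3]='d': occ=0, LF[3]=C('d')+0=2+0=2
L[4]='l': occ=0, LF[4]=C('l')+0=5+0=5
L[5]='d': occ=1, LF[5]=C('d')+1=2+1=3
L[6]='$': occ=0, LF[6]=C('$')+0=0+0=0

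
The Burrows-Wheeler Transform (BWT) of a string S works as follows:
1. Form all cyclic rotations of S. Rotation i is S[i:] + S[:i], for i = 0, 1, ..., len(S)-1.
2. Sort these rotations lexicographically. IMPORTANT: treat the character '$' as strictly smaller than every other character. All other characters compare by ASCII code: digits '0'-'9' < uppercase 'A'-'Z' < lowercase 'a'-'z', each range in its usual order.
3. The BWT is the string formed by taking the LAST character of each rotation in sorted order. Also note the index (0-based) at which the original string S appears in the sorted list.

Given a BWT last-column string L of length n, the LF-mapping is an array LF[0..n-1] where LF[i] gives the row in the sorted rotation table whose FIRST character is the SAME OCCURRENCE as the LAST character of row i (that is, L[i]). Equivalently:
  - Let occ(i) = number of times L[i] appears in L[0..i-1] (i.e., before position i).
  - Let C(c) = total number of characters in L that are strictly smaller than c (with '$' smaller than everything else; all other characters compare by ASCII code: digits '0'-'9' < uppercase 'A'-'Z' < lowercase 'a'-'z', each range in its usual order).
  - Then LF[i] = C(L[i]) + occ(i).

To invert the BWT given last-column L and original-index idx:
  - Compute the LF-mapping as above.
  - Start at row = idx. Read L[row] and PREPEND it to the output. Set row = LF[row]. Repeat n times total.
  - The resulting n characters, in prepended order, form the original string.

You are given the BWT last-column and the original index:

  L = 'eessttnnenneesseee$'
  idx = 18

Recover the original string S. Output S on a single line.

Answer: tennesseetennessee$

Derivation:
LF mapping: 1 2 13 14 17 18 9 10 3 11 12 4 5 15 16 6 7 8 0
Walk LF starting at row 18, prepending L[row]:
  step 1: row=18, L[18]='$', prepend. Next row=LF[18]=0
  step 2: row=0, L[0]='e', prepend. Next row=LF[0]=1
  step 3: row=1, L[1]='e', prepend. Next row=LF[1]=2
  step 4: row=2, L[2]='s', prepend. Next row=LF[2]=13
  step 5: row=13, L[13]='s', prepend. Next row=LF[13]=15
  step 6: row=15, L[15]='e', prepend. Next row=LF[15]=6
  step 7: row=6, L[6]='n', prepend. Next row=LF[6]=9
  step 8: row=9, L[9]='n', prepend. Next row=LF[9]=11
  step 9: row=11, L[11]='e', prepend. Next row=LF[11]=4
  step 10: row=4, L[4]='t', prepend. Next row=LF[4]=17
  step 11: row=17, L[17]='e', prepend. Next row=LF[17]=8
  step 12: row=8, L[8]='e', prepend. Next row=LF[8]=3
  step 13: row=3, L[3]='s', prepend. Next row=LF[3]=14
  step 14: row=14, L[14]='s', prepend. Next row=LF[14]=16
  step 15: row=16, L[16]='e', prepend. Next row=LF[16]=7
  step 16: row=7, L[7]='n', prepend. Next row=LF[7]=10
  step 17: row=10, L[10]='n', prepend. Next row=LF[10]=12
  step 18: row=12, L[12]='e', prepend. Next row=LF[12]=5
  step 19: row=5, L[5]='t', prepend. Next row=LF[5]=18
Reversed output: tennesseetennessee$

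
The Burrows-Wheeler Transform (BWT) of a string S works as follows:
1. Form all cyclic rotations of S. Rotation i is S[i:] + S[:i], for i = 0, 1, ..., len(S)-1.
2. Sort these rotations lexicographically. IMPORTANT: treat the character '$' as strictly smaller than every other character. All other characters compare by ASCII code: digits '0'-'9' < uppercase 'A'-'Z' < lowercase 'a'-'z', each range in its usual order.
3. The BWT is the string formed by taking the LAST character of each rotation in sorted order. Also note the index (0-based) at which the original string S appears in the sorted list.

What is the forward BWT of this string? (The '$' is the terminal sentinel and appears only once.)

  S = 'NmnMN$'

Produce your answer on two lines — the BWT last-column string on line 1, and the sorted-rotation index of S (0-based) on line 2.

Answer: NnM$Nm
3

Derivation:
All 6 rotations (rotation i = S[i:]+S[:i]):
  rot[0] = NmnMN$
  rot[1] = mnMN$N
  rot[2] = nMN$Nm
  rot[3] = MN$Nmn
  rot[4] = N$NmnM
  rot[5] = $NmnMN
Sorted (with $ < everything):
  sorted[0] = $NmnMN  (last char: 'N')
  sorted[1] = MN$Nmn  (last char: 'n')
  sorted[2] = N$NmnM  (last char: 'M')
  sorted[3] = NmnMN$  (last char: '$')
  sorted[4] = mnMN$N  (last char: 'N')
  sorted[5] = nMN$Nm  (last char: 'm')
Last column: NnM$Nm
Original string S is at sorted index 3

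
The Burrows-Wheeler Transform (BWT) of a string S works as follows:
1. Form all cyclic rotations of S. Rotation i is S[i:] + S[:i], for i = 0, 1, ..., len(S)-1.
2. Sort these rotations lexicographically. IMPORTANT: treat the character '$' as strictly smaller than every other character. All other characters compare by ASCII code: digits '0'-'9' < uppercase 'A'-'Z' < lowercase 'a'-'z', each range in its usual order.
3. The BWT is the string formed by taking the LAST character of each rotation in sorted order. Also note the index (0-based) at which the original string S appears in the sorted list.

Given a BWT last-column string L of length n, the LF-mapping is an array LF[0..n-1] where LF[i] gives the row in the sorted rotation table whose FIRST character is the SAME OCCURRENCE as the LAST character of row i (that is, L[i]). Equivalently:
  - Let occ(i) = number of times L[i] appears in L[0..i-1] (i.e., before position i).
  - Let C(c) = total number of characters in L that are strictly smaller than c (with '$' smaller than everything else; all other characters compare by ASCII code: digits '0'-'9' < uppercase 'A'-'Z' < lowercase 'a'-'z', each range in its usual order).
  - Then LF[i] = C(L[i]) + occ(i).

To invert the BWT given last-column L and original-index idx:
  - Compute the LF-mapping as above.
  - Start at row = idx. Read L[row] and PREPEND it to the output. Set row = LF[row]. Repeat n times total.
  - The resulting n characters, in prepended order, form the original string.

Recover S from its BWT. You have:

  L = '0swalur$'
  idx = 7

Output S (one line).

Answer: walrus0$

Derivation:
LF mapping: 1 5 7 2 3 6 4 0
Walk LF starting at row 7, prepending L[row]:
  step 1: row=7, L[7]='$', prepend. Next row=LF[7]=0
  step 2: row=0, L[0]='0', prepend. Next row=LF[0]=1
  step 3: row=1, L[1]='s', prepend. Next row=LF[1]=5
  step 4: row=5, L[5]='u', prepend. Next row=LF[5]=6
  step 5: row=6, L[6]='r', prepend. Next row=LF[6]=4
  step 6: row=4, L[4]='l', prepend. Next row=LF[4]=3
  step 7: row=3, L[3]='a', prepend. Next row=LF[3]=2
  step 8: row=2, L[2]='w', prepend. Next row=LF[2]=7
Reversed output: walrus0$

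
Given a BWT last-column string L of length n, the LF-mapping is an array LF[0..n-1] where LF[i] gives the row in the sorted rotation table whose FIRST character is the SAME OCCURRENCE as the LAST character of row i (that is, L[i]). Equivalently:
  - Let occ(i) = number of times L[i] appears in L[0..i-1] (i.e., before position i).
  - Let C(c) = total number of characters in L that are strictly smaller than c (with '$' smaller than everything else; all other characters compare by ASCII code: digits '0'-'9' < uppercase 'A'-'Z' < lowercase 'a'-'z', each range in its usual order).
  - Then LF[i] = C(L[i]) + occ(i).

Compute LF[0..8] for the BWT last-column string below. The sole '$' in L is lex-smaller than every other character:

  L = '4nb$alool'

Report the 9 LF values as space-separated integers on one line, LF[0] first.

Char counts: '$':1, '4':1, 'a':1, 'b':1, 'l':2, 'n':1, 'o':2
C (first-col start): C('$')=0, C('4')=1, C('a')=2, C('b')=3, C('l')=4, C('n')=6, C('o')=7
L[0]='4': occ=0, LF[0]=C('4')+0=1+0=1
L[1]='n': occ=0, LF[1]=C('n')+0=6+0=6
L[2]='b': occ=0, LF[2]=C('b')+0=3+0=3
L[3]='$': occ=0, LF[3]=C('$')+0=0+0=0
L[4]='a': occ=0, LF[4]=C('a')+0=2+0=2
L[5]='l': occ=0, LF[5]=C('l')+0=4+0=4
L[6]='o': occ=0, LF[6]=C('o')+0=7+0=7
L[7]='o': occ=1, LF[7]=C('o')+1=7+1=8
L[8]='l': occ=1, LF[8]=C('l')+1=4+1=5

Answer: 1 6 3 0 2 4 7 8 5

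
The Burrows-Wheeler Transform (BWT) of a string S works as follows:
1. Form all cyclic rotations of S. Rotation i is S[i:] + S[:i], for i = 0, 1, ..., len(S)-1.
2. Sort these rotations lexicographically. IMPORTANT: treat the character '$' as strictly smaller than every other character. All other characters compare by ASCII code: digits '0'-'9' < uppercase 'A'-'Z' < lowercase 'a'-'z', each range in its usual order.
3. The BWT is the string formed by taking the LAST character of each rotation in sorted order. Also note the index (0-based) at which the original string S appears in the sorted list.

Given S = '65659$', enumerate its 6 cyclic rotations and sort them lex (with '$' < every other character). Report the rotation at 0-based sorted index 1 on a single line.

Answer: 5659$6

Derivation:
All 6 rotations (rotation i = S[i:]+S[:i]):
  rot[0] = 65659$
  rot[1] = 5659$6
  rot[2] = 659$65
  rot[3] = 59$656
  rot[4] = 9$6565
  rot[5] = $65659
Sorted (with $ < everything):
  sorted[0] = $65659
  sorted[1] = 5659$6
  sorted[2] = 59$656
  sorted[3] = 65659$
  sorted[4] = 659$65
  sorted[5] = 9$6565
sorted[1] = 5659$6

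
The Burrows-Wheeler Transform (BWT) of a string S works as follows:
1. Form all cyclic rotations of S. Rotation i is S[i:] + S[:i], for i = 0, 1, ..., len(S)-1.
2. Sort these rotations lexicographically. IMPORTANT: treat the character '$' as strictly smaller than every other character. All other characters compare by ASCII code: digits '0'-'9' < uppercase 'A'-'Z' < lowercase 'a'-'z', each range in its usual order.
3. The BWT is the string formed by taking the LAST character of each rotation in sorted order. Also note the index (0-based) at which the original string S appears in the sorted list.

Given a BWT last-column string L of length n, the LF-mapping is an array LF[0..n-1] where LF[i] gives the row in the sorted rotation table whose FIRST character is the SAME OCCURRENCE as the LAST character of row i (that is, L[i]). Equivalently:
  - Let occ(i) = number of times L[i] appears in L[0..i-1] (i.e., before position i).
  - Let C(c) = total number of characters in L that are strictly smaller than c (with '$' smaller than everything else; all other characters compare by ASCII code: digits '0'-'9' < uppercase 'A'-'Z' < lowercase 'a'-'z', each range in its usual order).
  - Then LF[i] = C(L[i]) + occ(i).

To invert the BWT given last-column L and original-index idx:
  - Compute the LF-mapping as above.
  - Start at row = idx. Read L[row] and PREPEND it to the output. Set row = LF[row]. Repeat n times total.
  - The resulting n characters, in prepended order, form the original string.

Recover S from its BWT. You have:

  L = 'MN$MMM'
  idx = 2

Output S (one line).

LF mapping: 1 5 0 2 3 4
Walk LF starting at row 2, prepending L[row]:
  step 1: row=2, L[2]='$', prepend. Next row=LF[2]=0
  step 2: row=0, L[0]='M', prepend. Next row=LF[0]=1
  step 3: row=1, L[1]='N', prepend. Next row=LF[1]=5
  step 4: row=5, L[5]='M', prepend. Next row=LF[5]=4
  step 5: row=4, L[4]='M', prepend. Next row=LF[4]=3
  step 6: row=3, L[3]='M', prepend. Next row=LF[3]=2
Reversed output: MMMNM$

Answer: MMMNM$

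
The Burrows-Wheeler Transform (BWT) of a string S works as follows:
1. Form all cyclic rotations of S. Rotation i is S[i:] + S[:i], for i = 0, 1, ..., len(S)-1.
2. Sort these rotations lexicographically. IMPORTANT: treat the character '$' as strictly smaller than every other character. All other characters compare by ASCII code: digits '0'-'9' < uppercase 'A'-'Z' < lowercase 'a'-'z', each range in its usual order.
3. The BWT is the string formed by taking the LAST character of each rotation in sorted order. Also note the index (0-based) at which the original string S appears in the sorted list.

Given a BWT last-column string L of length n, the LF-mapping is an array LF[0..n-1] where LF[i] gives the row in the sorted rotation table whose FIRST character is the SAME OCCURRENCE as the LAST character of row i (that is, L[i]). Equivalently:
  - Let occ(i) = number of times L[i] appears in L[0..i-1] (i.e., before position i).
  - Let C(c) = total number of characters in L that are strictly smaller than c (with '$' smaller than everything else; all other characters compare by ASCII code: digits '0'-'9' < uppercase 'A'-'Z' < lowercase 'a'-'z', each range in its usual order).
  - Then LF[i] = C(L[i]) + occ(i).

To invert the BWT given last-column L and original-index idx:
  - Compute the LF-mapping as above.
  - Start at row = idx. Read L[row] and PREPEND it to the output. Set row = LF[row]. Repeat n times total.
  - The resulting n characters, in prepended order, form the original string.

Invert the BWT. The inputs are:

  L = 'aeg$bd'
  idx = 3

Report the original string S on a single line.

LF mapping: 1 4 5 0 2 3
Walk LF starting at row 3, prepending L[row]:
  step 1: row=3, L[3]='$', prepend. Next row=LF[3]=0
  step 2: row=0, L[0]='a', prepend. Next row=LF[0]=1
  step 3: row=1, L[1]='e', prepend. Next row=LF[1]=4
  step 4: row=4, L[4]='b', prepend. Next row=LF[4]=2
  step 5: row=2, L[2]='g', prepend. Next row=LF[2]=5
  step 6: row=5, L[5]='d', prepend. Next row=LF[5]=3
Reversed output: dgbea$

Answer: dgbea$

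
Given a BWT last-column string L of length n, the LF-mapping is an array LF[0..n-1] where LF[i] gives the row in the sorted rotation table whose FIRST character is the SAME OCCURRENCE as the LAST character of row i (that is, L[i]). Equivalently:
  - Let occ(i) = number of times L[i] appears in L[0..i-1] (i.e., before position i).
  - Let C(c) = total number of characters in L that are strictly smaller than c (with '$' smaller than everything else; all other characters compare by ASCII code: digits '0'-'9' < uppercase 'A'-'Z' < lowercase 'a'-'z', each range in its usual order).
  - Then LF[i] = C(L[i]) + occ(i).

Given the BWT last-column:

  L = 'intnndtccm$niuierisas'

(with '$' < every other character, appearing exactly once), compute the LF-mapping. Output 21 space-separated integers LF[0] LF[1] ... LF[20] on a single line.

Answer: 6 11 18 12 13 4 19 2 3 10 0 14 7 20 8 5 15 9 16 1 17

Derivation:
Char counts: '$':1, 'a':1, 'c':2, 'd':1, 'e':1, 'i':4, 'm':1, 'n':4, 'r':1, 's':2, 't':2, 'u':1
C (first-col start): C('$')=0, C('a')=1, C('c')=2, C('d')=4, C('e')=5, C('i')=6, C('m')=10, C('n')=11, C('r')=15, C('s')=16, C('t')=18, C('u')=20
L[0]='i': occ=0, LF[0]=C('i')+0=6+0=6
L[1]='n': occ=0, LF[1]=C('n')+0=11+0=11
L[2]='t': occ=0, LF[2]=C('t')+0=18+0=18
L[3]='n': occ=1, LF[3]=C('n')+1=11+1=12
L[4]='n': occ=2, LF[4]=C('n')+2=11+2=13
L[5]='d': occ=0, LF[5]=C('d')+0=4+0=4
L[6]='t': occ=1, LF[6]=C('t')+1=18+1=19
L[7]='c': occ=0, LF[7]=C('c')+0=2+0=2
L[8]='c': occ=1, LF[8]=C('c')+1=2+1=3
L[9]='m': occ=0, LF[9]=C('m')+0=10+0=10
L[10]='$': occ=0, LF[10]=C('$')+0=0+0=0
L[11]='n': occ=3, LF[11]=C('n')+3=11+3=14
L[12]='i': occ=1, LF[12]=C('i')+1=6+1=7
L[13]='u': occ=0, LF[13]=C('u')+0=20+0=20
L[14]='i': occ=2, LF[14]=C('i')+2=6+2=8
L[15]='e': occ=0, LF[15]=C('e')+0=5+0=5
L[16]='r': occ=0, LF[16]=C('r')+0=15+0=15
L[17]='i': occ=3, LF[17]=C('i')+3=6+3=9
L[18]='s': occ=0, LF[18]=C('s')+0=16+0=16
L[19]='a': occ=0, LF[19]=C('a')+0=1+0=1
L[20]='s': occ=1, LF[20]=C('s')+1=16+1=17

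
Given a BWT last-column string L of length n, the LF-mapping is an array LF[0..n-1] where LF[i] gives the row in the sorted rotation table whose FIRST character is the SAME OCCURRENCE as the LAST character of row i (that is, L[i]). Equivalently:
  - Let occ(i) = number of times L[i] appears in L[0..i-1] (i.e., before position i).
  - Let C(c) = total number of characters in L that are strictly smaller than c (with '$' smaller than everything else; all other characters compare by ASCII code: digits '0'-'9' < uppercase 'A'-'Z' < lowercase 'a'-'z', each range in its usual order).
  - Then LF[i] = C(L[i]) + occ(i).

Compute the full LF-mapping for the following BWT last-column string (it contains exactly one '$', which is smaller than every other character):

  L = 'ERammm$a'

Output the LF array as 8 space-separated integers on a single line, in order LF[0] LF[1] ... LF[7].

Answer: 1 2 3 5 6 7 0 4

Derivation:
Char counts: '$':1, 'E':1, 'R':1, 'a':2, 'm':3
C (first-col start): C('$')=0, C('E')=1, C('R')=2, C('a')=3, C('m')=5
L[0]='E': occ=0, LF[0]=C('E')+0=1+0=1
L[1]='R': occ=0, LF[1]=C('R')+0=2+0=2
L[2]='a': occ=0, LF[2]=C('a')+0=3+0=3
L[3]='m': occ=0, LF[3]=C('m')+0=5+0=5
L[4]='m': occ=1, LF[4]=C('m')+1=5+1=6
L[5]='m': occ=2, LF[5]=C('m')+2=5+2=7
L[6]='$': occ=0, LF[6]=C('$')+0=0+0=0
L[7]='a': occ=1, LF[7]=C('a')+1=3+1=4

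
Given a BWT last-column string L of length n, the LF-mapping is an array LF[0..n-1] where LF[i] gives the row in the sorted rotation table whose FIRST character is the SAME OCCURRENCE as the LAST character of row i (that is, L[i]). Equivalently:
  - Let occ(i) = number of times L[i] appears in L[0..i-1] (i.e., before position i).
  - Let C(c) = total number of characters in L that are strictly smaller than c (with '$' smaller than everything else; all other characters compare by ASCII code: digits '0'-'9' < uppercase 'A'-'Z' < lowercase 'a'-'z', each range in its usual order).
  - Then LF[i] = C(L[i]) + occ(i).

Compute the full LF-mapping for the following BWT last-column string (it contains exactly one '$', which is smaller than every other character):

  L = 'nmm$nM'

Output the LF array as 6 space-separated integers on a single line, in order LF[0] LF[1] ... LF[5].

Char counts: '$':1, 'M':1, 'm':2, 'n':2
C (first-col start): C('$')=0, C('M')=1, C('m')=2, C('n')=4
L[0]='n': occ=0, LF[0]=C('n')+0=4+0=4
L[1]='m': occ=0, LF[1]=C('m')+0=2+0=2
L[2]='m': occ=1, LF[2]=C('m')+1=2+1=3
L[3]='$': occ=0, LF[3]=C('$')+0=0+0=0
L[4]='n': occ=1, LF[4]=C('n')+1=4+1=5
L[5]='M': occ=0, LF[5]=C('M')+0=1+0=1

Answer: 4 2 3 0 5 1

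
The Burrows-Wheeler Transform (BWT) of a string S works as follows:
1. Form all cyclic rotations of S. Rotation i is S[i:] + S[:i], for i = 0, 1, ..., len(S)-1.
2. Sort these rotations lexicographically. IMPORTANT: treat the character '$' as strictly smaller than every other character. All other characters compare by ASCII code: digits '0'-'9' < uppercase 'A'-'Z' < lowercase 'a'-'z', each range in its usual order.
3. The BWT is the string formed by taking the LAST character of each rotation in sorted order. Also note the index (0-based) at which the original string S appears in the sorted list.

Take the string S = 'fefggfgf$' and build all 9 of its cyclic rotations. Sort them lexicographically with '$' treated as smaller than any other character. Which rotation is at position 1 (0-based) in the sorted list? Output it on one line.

Answer: efggfgf$f

Derivation:
All 9 rotations (rotation i = S[i:]+S[:i]):
  rot[0] = fefggfgf$
  rot[1] = efggfgf$f
  rot[2] = fggfgf$fe
  rot[3] = ggfgf$fef
  rot[4] = gfgf$fefg
  rot[5] = fgf$fefgg
  rot[6] = gf$fefggf
  rot[7] = f$fefggfg
  rot[8] = $fefggfgf
Sorted (with $ < everything):
  sorted[0] = $fefggfgf
  sorted[1] = efggfgf$f
  sorted[2] = f$fefggfg
  sorted[3] = fefggfgf$
  sorted[4] = fgf$fefgg
  sorted[5] = fggfgf$fe
  sorted[6] = gf$fefggf
  sorted[7] = gfgf$fefg
  sorted[8] = ggfgf$fef
sorted[1] = efggfgf$f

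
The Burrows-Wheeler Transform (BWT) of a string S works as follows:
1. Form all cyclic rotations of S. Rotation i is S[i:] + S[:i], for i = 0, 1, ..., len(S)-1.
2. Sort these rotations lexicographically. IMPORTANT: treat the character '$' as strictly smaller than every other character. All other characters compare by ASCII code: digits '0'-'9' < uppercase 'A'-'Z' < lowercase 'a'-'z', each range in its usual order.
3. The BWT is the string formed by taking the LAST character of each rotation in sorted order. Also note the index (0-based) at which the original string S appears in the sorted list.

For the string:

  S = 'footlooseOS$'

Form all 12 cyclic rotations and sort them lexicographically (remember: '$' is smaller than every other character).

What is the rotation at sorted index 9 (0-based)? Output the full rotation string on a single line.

Answer: otlooseOS$fo

Derivation:
All 12 rotations (rotation i = S[i:]+S[:i]):
  rot[0] = footlooseOS$
  rot[1] = ootlooseOS$f
  rot[2] = otlooseOS$fo
  rot[3] = tlooseOS$foo
  rot[4] = looseOS$foot
  rot[5] = ooseOS$footl
  rot[6] = oseOS$footlo
  rot[7] = seOS$footloo
  rot[8] = eOS$footloos
  rot[9] = OS$footloose
  rot[10] = S$footlooseO
  rot[11] = $footlooseOS
Sorted (with $ < everything):
  sorted[0] = $footlooseOS
  sorted[1] = OS$footloose
  sorted[2] = S$footlooseO
  sorted[3] = eOS$footloos
  sorted[4] = footlooseOS$
  sorted[5] = looseOS$foot
  sorted[6] = ooseOS$footl
  sorted[7] = ootlooseOS$f
  sorted[8] = oseOS$footlo
  sorted[9] = otlooseOS$fo
  sorted[10] = seOS$footloo
  sorted[11] = tlooseOS$foo
sorted[9] = otlooseOS$fo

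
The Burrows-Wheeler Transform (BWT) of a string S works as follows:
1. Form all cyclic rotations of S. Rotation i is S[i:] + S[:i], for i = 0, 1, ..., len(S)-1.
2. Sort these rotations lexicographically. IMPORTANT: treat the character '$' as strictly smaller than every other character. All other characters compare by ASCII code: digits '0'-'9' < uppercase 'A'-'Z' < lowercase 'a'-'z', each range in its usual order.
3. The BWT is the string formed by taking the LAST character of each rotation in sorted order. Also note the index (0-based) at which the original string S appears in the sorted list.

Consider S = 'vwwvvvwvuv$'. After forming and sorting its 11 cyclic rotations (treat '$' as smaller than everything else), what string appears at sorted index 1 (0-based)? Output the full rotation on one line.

All 11 rotations (rotation i = S[i:]+S[:i]):
  rot[0] = vwwvvvwvuv$
  rot[1] = wwvvvwvuv$v
  rot[2] = wvvvwvuv$vw
  rot[3] = vvvwvuv$vww
  rot[4] = vvwvuv$vwwv
  rot[5] = vwvuv$vwwvv
  rot[6] = wvuv$vwwvvv
  rot[7] = vuv$vwwvvvw
  rot[8] = uv$vwwvvvwv
  rot[9] = v$vwwvvvwvu
  rot[10] = $vwwvvvwvuv
Sorted (with $ < everything):
  sorted[0] = $vwwvvvwvuv
  sorted[1] = uv$vwwvvvwv
  sorted[2] = v$vwwvvvwvu
  sorted[3] = vuv$vwwvvvw
  sorted[4] = vvvwvuv$vww
  sorted[5] = vvwvuv$vwwv
  sorted[6] = vwvuv$vwwvv
  sorted[7] = vwwvvvwvuv$
  sorted[8] = wvuv$vwwvvv
  sorted[9] = wvvvwvuv$vw
  sorted[10] = wwvvvwvuv$v
sorted[1] = uv$vwwvvvwv

Answer: uv$vwwvvvwv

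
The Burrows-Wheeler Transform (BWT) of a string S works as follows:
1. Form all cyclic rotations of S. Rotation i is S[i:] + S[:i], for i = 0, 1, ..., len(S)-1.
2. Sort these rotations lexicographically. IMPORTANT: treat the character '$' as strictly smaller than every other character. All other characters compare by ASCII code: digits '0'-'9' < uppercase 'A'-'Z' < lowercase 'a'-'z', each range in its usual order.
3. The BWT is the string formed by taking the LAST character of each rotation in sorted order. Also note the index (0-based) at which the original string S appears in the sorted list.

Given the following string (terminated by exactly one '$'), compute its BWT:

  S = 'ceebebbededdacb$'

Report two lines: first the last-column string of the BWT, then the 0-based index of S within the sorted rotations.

Answer: bdceeba$deebedbc
7

Derivation:
All 16 rotations (rotation i = S[i:]+S[:i]):
  rot[0] = ceebebbededdacb$
  rot[1] = eebebbededdacb$c
  rot[2] = ebebbededdacb$ce
  rot[3] = bebbededdacb$cee
  rot[4] = ebbededdacb$ceeb
  rot[5] = bbededdacb$ceebe
  rot[6] = bededdacb$ceebeb
  rot[7] = ededdacb$ceebebb
  rot[8] = deddacb$ceebebbe
  rot[9] = eddacb$ceebebbed
  rot[10] = ddacb$ceebebbede
  rot[11] = dacb$ceebebbeded
  rot[12] = acb$ceebebbededd
  rot[13] = cb$ceebebbededda
  rot[14] = b$ceebebbededdac
  rot[15] = $ceebebbededdacb
Sorted (with $ < everything):
  sorted[0] = $ceebebbededdacb  (last char: 'b')
  sorted[1] = acb$ceebebbededd  (last char: 'd')
  sorted[2] = b$ceebebbededdac  (last char: 'c')
  sorted[3] = bbededdacb$ceebe  (last char: 'e')
  sorted[4] = bebbededdacb$cee  (last char: 'e')
  sorted[5] = bededdacb$ceebeb  (last char: 'b')
  sorted[6] = cb$ceebebbededda  (last char: 'a')
  sorted[7] = ceebebbededdacb$  (last char: '$')
  sorted[8] = dacb$ceebebbeded  (last char: 'd')
  sorted[9] = ddacb$ceebebbede  (last char: 'e')
  sorted[10] = deddacb$ceebebbe  (last char: 'e')
  sorted[11] = ebbededdacb$ceeb  (last char: 'b')
  sorted[12] = ebebbededdacb$ce  (last char: 'e')
  sorted[13] = eddacb$ceebebbed  (last char: 'd')
  sorted[14] = ededdacb$ceebebb  (last char: 'b')
  sorted[15] = eebebbededdacb$c  (last char: 'c')
Last column: bdceeba$deebedbc
Original string S is at sorted index 7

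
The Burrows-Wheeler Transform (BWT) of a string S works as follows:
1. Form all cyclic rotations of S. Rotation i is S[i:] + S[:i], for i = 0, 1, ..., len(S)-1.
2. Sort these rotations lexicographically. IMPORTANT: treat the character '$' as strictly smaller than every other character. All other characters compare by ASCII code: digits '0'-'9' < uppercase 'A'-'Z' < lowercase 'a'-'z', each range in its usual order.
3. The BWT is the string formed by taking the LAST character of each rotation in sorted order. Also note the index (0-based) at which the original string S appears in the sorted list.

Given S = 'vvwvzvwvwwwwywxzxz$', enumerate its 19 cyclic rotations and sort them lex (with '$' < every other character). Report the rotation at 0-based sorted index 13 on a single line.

All 19 rotations (rotation i = S[i:]+S[:i]):
  rot[0] = vvwvzvwvwwwwywxzxz$
  rot[1] = vwvzvwvwwwwywxzxz$v
  rot[2] = wvzvwvwwwwywxzxz$vv
  rot[3] = vzvwvwwwwywxzxz$vvw
  rot[4] = zvwvwwwwywxzxz$vvwv
  rot[5] = vwvwwwwywxzxz$vvwvz
  rot[6] = wvwwwwywxzxz$vvwvzv
  rot[7] = vwwwwywxzxz$vvwvzvw
  rot[8] = wwwwywxzxz$vvwvzvwv
  rot[9] = wwwywxzxz$vvwvzvwvw
  rot[10] = wwywxzxz$vvwvzvwvww
  rot[11] = wywxzxz$vvwvzvwvwww
  rot[12] = ywxzxz$vvwvzvwvwwww
  rot[13] = wxzxz$vvwvzvwvwwwwy
  rot[14] = xzxz$vvwvzvwvwwwwyw
  rot[15] = zxz$vvwvzvwvwwwwywx
  rot[16] = xz$vvwvzvwvwwwwywxz
  rot[17] = z$vvwvzvwvwwwwywxzx
  rot[18] = $vvwvzvwvwwwwywxzxz
Sorted (with $ < everything):
  sorted[0] = $vvwvzvwvwwwwywxzxz
  sorted[1] = vvwvzvwvwwwwywxzxz$
  sorted[2] = vwvwwwwywxzxz$vvwvz
  sorted[3] = vwvzvwvwwwwywxzxz$v
  sorted[4] = vwwwwywxzxz$vvwvzvw
  sorted[5] = vzvwvwwwwywxzxz$vvw
  sorted[6] = wvwwwwywxzxz$vvwvzv
  sorted[7] = wvzvwvwwwwywxzxz$vv
  sorted[8] = wwwwywxzxz$vvwvzvwv
  sorted[9] = wwwywxzxz$vvwvzvwvw
  sorted[10] = wwywxzxz$vvwvzvwvww
  sorted[11] = wxzxz$vvwvzvwvwwwwy
  sorted[12] = wywxzxz$vvwvzvwvwww
  sorted[13] = xz$vvwvzvwvwwwwywxz
  sorted[14] = xzxz$vvwvzvwvwwwwyw
  sorted[15] = ywxzxz$vvwvzvwvwwww
  sorted[16] = z$vvwvzvwvwwwwywxzx
  sorted[17] = zvwvwwwwywxzxz$vvwv
  sorted[18] = zxz$vvwvzvwvwwwwywx
sorted[13] = xz$vvwvzvwvwwwwywxz

Answer: xz$vvwvzvwvwwwwywxz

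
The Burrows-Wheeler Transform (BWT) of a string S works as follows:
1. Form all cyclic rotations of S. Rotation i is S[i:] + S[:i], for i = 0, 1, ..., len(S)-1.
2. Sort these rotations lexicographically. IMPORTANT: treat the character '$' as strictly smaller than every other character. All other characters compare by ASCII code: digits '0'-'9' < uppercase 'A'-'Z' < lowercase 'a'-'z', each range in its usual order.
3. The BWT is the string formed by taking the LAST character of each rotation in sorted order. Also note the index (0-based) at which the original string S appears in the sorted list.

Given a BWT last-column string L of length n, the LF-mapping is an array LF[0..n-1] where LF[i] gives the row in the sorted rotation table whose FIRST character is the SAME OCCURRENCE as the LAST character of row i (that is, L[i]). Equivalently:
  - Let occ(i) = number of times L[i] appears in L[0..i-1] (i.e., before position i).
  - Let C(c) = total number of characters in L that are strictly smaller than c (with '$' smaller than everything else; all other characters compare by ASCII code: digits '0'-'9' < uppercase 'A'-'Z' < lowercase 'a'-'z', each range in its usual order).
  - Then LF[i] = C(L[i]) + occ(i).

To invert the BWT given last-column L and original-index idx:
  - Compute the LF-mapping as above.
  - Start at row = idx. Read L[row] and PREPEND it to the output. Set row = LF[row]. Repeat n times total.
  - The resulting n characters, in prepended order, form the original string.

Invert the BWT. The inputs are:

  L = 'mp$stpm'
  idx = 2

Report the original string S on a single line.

LF mapping: 1 3 0 5 6 4 2
Walk LF starting at row 2, prepending L[row]:
  step 1: row=2, L[2]='$', prepend. Next row=LF[2]=0
  step 2: row=0, L[0]='m', prepend. Next row=LF[0]=1
  step 3: row=1, L[1]='p', prepend. Next row=LF[1]=3
  step 4: row=3, L[3]='s', prepend. Next row=LF[3]=5
  step 5: row=5, L[5]='p', prepend. Next row=LF[5]=4
  step 6: row=4, L[4]='t', prepend. Next row=LF[4]=6
  step 7: row=6, L[6]='m', prepend. Next row=LF[6]=2
Reversed output: mtpspm$

Answer: mtpspm$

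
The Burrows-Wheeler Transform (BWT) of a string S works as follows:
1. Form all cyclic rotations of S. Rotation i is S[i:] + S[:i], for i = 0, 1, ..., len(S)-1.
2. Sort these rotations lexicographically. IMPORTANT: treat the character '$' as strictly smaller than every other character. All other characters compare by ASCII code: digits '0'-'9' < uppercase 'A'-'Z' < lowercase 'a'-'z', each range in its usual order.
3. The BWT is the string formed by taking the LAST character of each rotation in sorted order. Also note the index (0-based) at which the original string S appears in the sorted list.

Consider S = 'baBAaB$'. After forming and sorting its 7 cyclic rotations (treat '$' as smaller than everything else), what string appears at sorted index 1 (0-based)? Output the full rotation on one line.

All 7 rotations (rotation i = S[i:]+S[:i]):
  rot[0] = baBAaB$
  rot[1] = aBAaB$b
  rot[2] = BAaB$ba
  rot[3] = AaB$baB
  rot[4] = aB$baBA
  rot[5] = B$baBAa
  rot[6] = $baBAaB
Sorted (with $ < everything):
  sorted[0] = $baBAaB
  sorted[1] = AaB$baB
  sorted[2] = B$baBAa
  sorted[3] = BAaB$ba
  sorted[4] = aB$baBA
  sorted[5] = aBAaB$b
  sorted[6] = baBAaB$
sorted[1] = AaB$baB

Answer: AaB$baB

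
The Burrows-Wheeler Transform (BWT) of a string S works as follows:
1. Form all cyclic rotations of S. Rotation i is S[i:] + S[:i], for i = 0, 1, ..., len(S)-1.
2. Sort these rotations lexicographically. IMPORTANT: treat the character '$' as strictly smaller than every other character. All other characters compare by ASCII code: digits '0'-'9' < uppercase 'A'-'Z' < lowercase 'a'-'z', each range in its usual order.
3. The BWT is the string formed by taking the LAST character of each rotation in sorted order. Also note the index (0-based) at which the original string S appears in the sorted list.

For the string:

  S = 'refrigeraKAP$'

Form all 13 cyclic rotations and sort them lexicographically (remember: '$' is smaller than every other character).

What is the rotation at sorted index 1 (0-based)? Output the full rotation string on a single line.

All 13 rotations (rotation i = S[i:]+S[:i]):
  rot[0] = refrigeraKAP$
  rot[1] = efrigeraKAP$r
  rot[2] = frigeraKAP$re
  rot[3] = rigeraKAP$ref
  rot[4] = igeraKAP$refr
  rot[5] = geraKAP$refri
  rot[6] = eraKAP$refrig
  rot[7] = raKAP$refrige
  rot[8] = aKAP$refriger
  rot[9] = KAP$refrigera
  rot[10] = AP$refrigeraK
  rot[11] = P$refrigeraKA
  rot[12] = $refrigeraKAP
Sorted (with $ < everything):
  sorted[0] = $refrigeraKAP
  sorted[1] = AP$refrigeraK
  sorted[2] = KAP$refrigera
  sorted[3] = P$refrigeraKA
  sorted[4] = aKAP$refriger
  sorted[5] = efrigeraKAP$r
  sorted[6] = eraKAP$refrig
  sorted[7] = frigeraKAP$re
  sorted[8] = geraKAP$refri
  sorted[9] = igeraKAP$refr
  sorted[10] = raKAP$refrige
  sorted[11] = refrigeraKAP$
  sorted[12] = rigeraKAP$ref
sorted[1] = AP$refrigeraK

Answer: AP$refrigeraK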